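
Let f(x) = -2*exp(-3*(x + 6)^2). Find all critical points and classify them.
f'(x) = 12*(x + 6)*exp(-3*(x + 6)^2)

Solve f'(x) = 0:
  f'(x) = (12*x + 72)·exp(-3*(x + 6)^2) and exp(-3*(x + 6)^2) > 0 for every x, so f'(x) = 0 ⇔ 12*x + 72 = 0.
  Factor: 12*x + 72 = 12*(x + 6) = 0.
  ⇒ x = -6

f''(x) = 12*(1 - 6*(x + 6)^2)*exp(-3*(x + 6)^2)
Second-derivative test at each critical point:
  f''(-6) = 12 > 0 → local minimum

Critical points: x = -6 (local minimum)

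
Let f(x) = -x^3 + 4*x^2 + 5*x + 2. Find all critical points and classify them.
f'(x) = -3*x^2 + 8*x + 5

Solve f'(x) = 0:
  3*x^2 - 8*x - 5 = 0 has no rational roots; quadratic formula: x = (8 ± √124)/6.
  ⇒ x = 4/3 - sqrt(31)/3 ≈ -0.5226, 4/3 + sqrt(31)/3 ≈ 3.1893

f''(x) = 8 - 6*x
Second-derivative test at each critical point:
  f''(-0.5226) = 11.1355 > 0 → local minimum
  f''(3.1893) = -11.1355 < 0 → local maximum

Critical points: x = 4/3 - sqrt(31)/3 ≈ -0.5226 (local minimum); x = 4/3 + sqrt(31)/3 ≈ 3.1893 (local maximum)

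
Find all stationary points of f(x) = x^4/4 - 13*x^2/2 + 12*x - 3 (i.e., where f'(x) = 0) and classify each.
f'(x) = x^3 - 13*x + 12

Solve f'(x) = 0:
  Factor: x^3 - 13*x + 12 = (x - 3)*(x - 1)*(x + 4) = 0.
  ⇒ x = -4, 1, 3

f''(x) = 3*x^2 - 13
Second-derivative test at each critical point:
  f''(-4) = 35 > 0 → local minimum
  f''(1) = -10 < 0 → local maximum
  f''(3) = 14 > 0 → local minimum

Critical points: x = -4 (local minimum); x = 1 (local maximum); x = 3 (local minimum)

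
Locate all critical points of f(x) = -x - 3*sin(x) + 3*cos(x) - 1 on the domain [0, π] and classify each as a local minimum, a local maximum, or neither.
f'(x) = -3*sqrt(2)*sin(x + pi/4) - 1

Solve f'(x) = 0 on [0, π]:
  f'(x) = 0 ⇔ -3*sin(x) - 3*cos(x) = 1. Write the left side as R·cos(x + φ) with R = √((-3)² + 3²) = 3*sqrt(2), cos φ = -sqrt(2)/2, sin φ = sqrt(2)/2; then cos(x + φ) = sqrt(2)/6. Solve for x and keep the solutions lying in [0, π].
  ⇒ x = atan((-1 + sqrt(17))/(-sqrt(17) - 1)) + pi ≈ 2.5941

f''(x) = -3*sqrt(2)*cos(x + pi/4)
Second-derivative test at each critical point:
  f''(2.5941) = 4.1231 > 0 → local minimum

Critical points: x = atan((-1 + sqrt(17))/(-sqrt(17) - 1)) + pi ≈ 2.5941 (local minimum)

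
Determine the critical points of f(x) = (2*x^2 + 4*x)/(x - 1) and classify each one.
f'(x) = 2*(x^2 - 2*x - 2)/(x^2 - 2*x + 1)

Solve f'(x) = 0:
  f'(x) = 2*(x^2 - 2*x - 2)/(x - 1)^2; the denominator is positive wherever f is defined, so f'(x) = 0 ⇔ 2*x^2 - 4*x - 4 = 0.
  Factor: 2*x^2 - 4*x - 4 = 2*(x^2 - 2*x - 2); x^2 - 2*x - 2 = 0 has no rational roots; quadratic formula: x = (2 ± √12)/2.
  ⇒ x = 1 - sqrt(3) ≈ -0.7321, 1 + sqrt(3) ≈ 2.7321

f''(x) = 12/(x^3 - 3*x^2 + 3*x - 1)
Second-derivative test at each critical point:
  f''(-0.7321) = -2.3094 < 0 → local maximum
  f''(2.7321) = 2.3094 > 0 → local minimum

Critical points: x = 1 - sqrt(3) ≈ -0.7321 (local maximum); x = 1 + sqrt(3) ≈ 2.7321 (local minimum)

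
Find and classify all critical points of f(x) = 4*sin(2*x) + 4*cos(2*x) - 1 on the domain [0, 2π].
f'(x) = 8*sqrt(2)*cos(2*x + pi/4)

Solve f'(x) = 0 on [0, 2π]:
  f'(x) = 0 ⇔ 4*cos(2*x) = 4*sin(2*x) ⇔ tan(2*x) = 1, i.e. 2*x = arctan(1) + nπ; keep the solutions lying in [0, 2π].
  ⇒ x = pi/8 ≈ 0.3927, 5*pi/8 ≈ 1.9635, 9*pi/8 ≈ 3.5343, 13*pi/8 ≈ 5.1051

f''(x) = -16*sqrt(2)*sin(2*x + pi/4)
Second-derivative test at each critical point:
  f''(0.3927) = -22.6274 < 0 → local maximum
  f''(1.9635) = 22.6274 > 0 → local minimum
  f''(3.5343) = -22.6274 < 0 → local maximum
  f''(5.1051) = 22.6274 > 0 → local minimum

Critical points: x = pi/8 ≈ 0.3927 (local maximum); x = 5*pi/8 ≈ 1.9635 (local minimum); x = 9*pi/8 ≈ 3.5343 (local maximum); x = 13*pi/8 ≈ 5.1051 (local minimum)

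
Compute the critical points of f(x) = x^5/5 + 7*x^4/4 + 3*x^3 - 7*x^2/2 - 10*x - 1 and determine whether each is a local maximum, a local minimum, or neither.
f'(x) = x^4 + 7*x^3 + 9*x^2 - 7*x - 10

Solve f'(x) = 0:
  Factor: x^4 + 7*x^3 + 9*x^2 - 7*x - 10 = (x - 1)*(x + 1)*(x + 2)*(x + 5) = 0.
  ⇒ x = -5, -2, -1, 1

f''(x) = 4*x^3 + 21*x^2 + 18*x - 7
Second-derivative test at each critical point:
  f''(-5) = -72 < 0 → local maximum
  f''(-2) = 9 > 0 → local minimum
  f''(-1) = -8 < 0 → local maximum
  f''(1) = 36 > 0 → local minimum

Critical points: x = -5 (local maximum); x = -2 (local minimum); x = -1 (local maximum); x = 1 (local minimum)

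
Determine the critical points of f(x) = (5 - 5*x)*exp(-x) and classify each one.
f'(x) = 5*(x - 2)*exp(-x)

Solve f'(x) = 0:
  f'(x) = (5*x - 10)·exp(-x) and exp(-x) > 0 for every x, so f'(x) = 0 ⇔ 5*x - 10 = 0.
  Factor: 5*x - 10 = 5*(x - 2) = 0.
  ⇒ x = 2

f''(x) = 5*(3 - x)*exp(-x)
Second-derivative test at each critical point:
  f''(2) = 0.6767 > 0 → local minimum

Critical points: x = 2 (local minimum)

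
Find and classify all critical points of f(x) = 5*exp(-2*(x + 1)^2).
f'(x) = 20*(-x - 1)*exp(-2*(x + 1)^2)

Solve f'(x) = 0:
  f'(x) = (-20*x - 20)·exp(-2*(x + 1)^2) and exp(-2*(x + 1)^2) > 0 for every x, so f'(x) = 0 ⇔ -20*x - 20 = 0.
  Factor: -20*x - 20 = -20*(x + 1) = 0.
  ⇒ x = -1

f''(x) = 20*(4*(x + 1)^2 - 1)*exp(-2*(x + 1)^2)
Second-derivative test at each critical point:
  f''(-1) = -20 < 0 → local maximum

Critical points: x = -1 (local maximum)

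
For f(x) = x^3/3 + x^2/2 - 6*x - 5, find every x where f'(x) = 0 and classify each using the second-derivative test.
f'(x) = x^2 + x - 6

Solve f'(x) = 0:
  Factor: x^2 + x - 6 = (x - 2)*(x + 3) = 0.
  ⇒ x = -3, 2

f''(x) = 2*x + 1
Second-derivative test at each critical point:
  f''(-3) = -5 < 0 → local maximum
  f''(2) = 5 > 0 → local minimum

Critical points: x = -3 (local maximum); x = 2 (local minimum)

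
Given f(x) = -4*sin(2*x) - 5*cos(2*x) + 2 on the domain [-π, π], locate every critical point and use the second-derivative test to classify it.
f'(x) = 10*sin(2*x) - 8*cos(2*x)

Solve f'(x) = 0 on [-π, π]:
  f'(x) = 0 ⇔ -4*cos(2*x) = -5*sin(2*x) ⇔ tan(2*x) = 4/5, i.e. 2*x = arctan(4/5) + nπ; keep the solutions lying in [-π, π].
  ⇒ x = -pi + atan(4/5)/2 ≈ -2.8042, -pi/2 + atan(4/5)/2 ≈ -1.2334, atan(4/5)/2 ≈ 0.3374, atan(4/5)/2 + pi/2 ≈ 1.9082

f''(x) = 16*sin(2*x) + 20*cos(2*x)
Second-derivative test at each critical point:
  f''(-2.8042) = 25.6125 > 0 → local minimum
  f''(-1.2334) = -25.6125 < 0 → local maximum
  f''(0.3374) = 25.6125 > 0 → local minimum
  f''(1.9082) = -25.6125 < 0 → local maximum

Critical points: x = -pi + atan(4/5)/2 ≈ -2.8042 (local minimum); x = -pi/2 + atan(4/5)/2 ≈ -1.2334 (local maximum); x = atan(4/5)/2 ≈ 0.3374 (local minimum); x = atan(4/5)/2 + pi/2 ≈ 1.9082 (local maximum)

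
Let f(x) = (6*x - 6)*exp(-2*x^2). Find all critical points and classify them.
f'(x) = 6*(-4*x*(x - 1) + 1)*exp(-2*x^2)

Solve f'(x) = 0:
  f'(x) = (-24*x^2 + 24*x + 6)·exp(-2*x^2) and exp(-2*x^2) > 0 for every x, so f'(x) = 0 ⇔ -24*x^2 + 24*x + 6 = 0.
  Factor: -24*x^2 + 24*x + 6 = -6*(4*x^2 - 4*x - 1); 4*x^2 - 4*x - 1 = 0 has no rational roots; quadratic formula: x = (4 ± √32)/8.
  ⇒ x = 1/2 - sqrt(2)/2 ≈ -0.2071, 1/2 + sqrt(2)/2 ≈ 1.2071

f''(x) = 24*(4*x^2*(x - 1) - 3*x + 1)*exp(-2*x^2)
Second-derivative test at each critical point:
  f''(-0.2071) = 31.1508 > 0 → local minimum
  f''(1.2071) = -1.8412 < 0 → local maximum

Critical points: x = 1/2 - sqrt(2)/2 ≈ -0.2071 (local minimum); x = 1/2 + sqrt(2)/2 ≈ 1.2071 (local maximum)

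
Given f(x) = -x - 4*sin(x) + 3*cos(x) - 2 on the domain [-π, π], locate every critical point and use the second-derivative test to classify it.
f'(x) = -3*sin(x) - 4*cos(x) - 1

Solve f'(x) = 0 on [-π, π]:
  f'(x) = 0 ⇔ -3*sin(x) - 4*cos(x) = 1. Write the left side as R·cos(x + φ) with R = √((-4)² + 3²) = 5, cos φ = -4/5, sin φ = 3/5; then cos(x + φ) = 1/5. Solve for x and keep the solutions lying in [-π, π].
  ⇒ x = atan((-8*sqrt(6) - 3)/(-4 + 6*sqrt(6))) ≈ -1.1287, atan((-3 + 8*sqrt(6))/(-6*sqrt(6) - 4)) + pi ≈ 2.4157

f''(x) = 4*sin(x) - 3*cos(x)
Second-derivative test at each critical point:
  f''(-1.1287) = -4.8990 < 0 → local maximum
  f''(2.4157) = 4.8990 > 0 → local minimum

Critical points: x = atan((-8*sqrt(6) - 3)/(-4 + 6*sqrt(6))) ≈ -1.1287 (local maximum); x = atan((-3 + 8*sqrt(6))/(-6*sqrt(6) - 4)) + pi ≈ 2.4157 (local minimum)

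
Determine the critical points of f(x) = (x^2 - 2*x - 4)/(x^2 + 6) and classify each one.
f'(x) = 2*(x^2 + 10*x - 6)/(x^4 + 12*x^2 + 36)

Solve f'(x) = 0:
  f'(x) = 2*(x^2 + 10*x - 6)/(x^2 + 6)^2; the denominator is positive wherever f is defined, so f'(x) = 0 ⇔ 2*x^2 + 20*x - 12 = 0.
  Factor: 2*x^2 + 20*x - 12 = 2*(x^2 + 10*x - 6); x^2 + 10*x - 6 = 0 has no rational roots; quadratic formula: x = (-10 ± √124)/2.
  ⇒ x = -sqrt(31) - 5 ≈ -10.5678, -5 + sqrt(31) ≈ 0.5678

f''(x) = 4*(-x^3 - 15*x^2 + 18*x + 30)/(x^6 + 18*x^4 + 108*x^2 + 216)
Second-derivative test at each critical point:
  f''(-10.5678) = -0.0016 < 0 → local maximum
  f''(0.5678) = 0.5572 > 0 → local minimum

Critical points: x = -sqrt(31) - 5 ≈ -10.5678 (local maximum); x = -5 + sqrt(31) ≈ 0.5678 (local minimum)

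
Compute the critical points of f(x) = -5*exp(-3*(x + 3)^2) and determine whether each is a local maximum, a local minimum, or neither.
f'(x) = 30*(x + 3)*exp(-3*(x + 3)^2)

Solve f'(x) = 0:
  f'(x) = (30*x + 90)·exp(-3*(x + 3)^2) and exp(-3*(x + 3)^2) > 0 for every x, so f'(x) = 0 ⇔ 30*x + 90 = 0.
  Factor: 30*x + 90 = 30*(x + 3) = 0.
  ⇒ x = -3

f''(x) = 30*(1 - 6*(x + 3)^2)*exp(-3*(x + 3)^2)
Second-derivative test at each critical point:
  f''(-3) = 30 > 0 → local minimum

Critical points: x = -3 (local minimum)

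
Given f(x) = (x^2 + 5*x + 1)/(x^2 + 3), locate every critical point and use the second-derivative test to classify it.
f'(x) = (-5*x^2 + 4*x + 15)/(x^4 + 6*x^2 + 9)

Solve f'(x) = 0:
  f'(x) = -(5*x^2 - 4*x - 15)/(x^2 + 3)^2; the denominator is positive wherever f is defined, so f'(x) = 0 ⇔ -5*x^2 + 4*x + 15 = 0.
  5*x^2 - 4*x - 15 = 0 has no rational roots; quadratic formula: x = (4 ± √316)/10.
  ⇒ x = 2/5 - sqrt(79)/5 ≈ -1.3776, 2/5 + sqrt(79)/5 ≈ 2.1776

f''(x) = 2*(5*x^3 - 6*x^2 - 45*x + 6)/(x^6 + 9*x^4 + 27*x^2 + 27)
Second-derivative test at each critical point:
  f''(-1.3776) = 0.7410 > 0 → local minimum
  f''(2.1776) = -0.2966 < 0 → local maximum

Critical points: x = 2/5 - sqrt(79)/5 ≈ -1.3776 (local minimum); x = 2/5 + sqrt(79)/5 ≈ 2.1776 (local maximum)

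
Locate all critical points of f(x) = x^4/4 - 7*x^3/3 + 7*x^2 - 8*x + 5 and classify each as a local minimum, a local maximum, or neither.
f'(x) = x^3 - 7*x^2 + 14*x - 8

Solve f'(x) = 0:
  Factor: x^3 - 7*x^2 + 14*x - 8 = (x - 4)*(x - 2)*(x - 1) = 0.
  ⇒ x = 1, 2, 4

f''(x) = 3*x^2 - 14*x + 14
Second-derivative test at each critical point:
  f''(1) = 3 > 0 → local minimum
  f''(2) = -2 < 0 → local maximum
  f''(4) = 6 > 0 → local minimum

Critical points: x = 1 (local minimum); x = 2 (local maximum); x = 4 (local minimum)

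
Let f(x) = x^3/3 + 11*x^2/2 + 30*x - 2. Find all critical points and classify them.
f'(x) = x^2 + 11*x + 30

Solve f'(x) = 0:
  Factor: x^2 + 11*x + 30 = (x + 5)*(x + 6) = 0.
  ⇒ x = -6, -5

f''(x) = 2*x + 11
Second-derivative test at each critical point:
  f''(-6) = -1 < 0 → local maximum
  f''(-5) = 1 > 0 → local minimum

Critical points: x = -6 (local maximum); x = -5 (local minimum)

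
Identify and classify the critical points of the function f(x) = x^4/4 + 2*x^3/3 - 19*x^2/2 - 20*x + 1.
f'(x) = x^3 + 2*x^2 - 19*x - 20

Solve f'(x) = 0:
  Factor: x^3 + 2*x^2 - 19*x - 20 = (x - 4)*(x + 1)*(x + 5) = 0.
  ⇒ x = -5, -1, 4

f''(x) = 3*x^2 + 4*x - 19
Second-derivative test at each critical point:
  f''(-5) = 36 > 0 → local minimum
  f''(-1) = -20 < 0 → local maximum
  f''(4) = 45 > 0 → local minimum

Critical points: x = -5 (local minimum); x = -1 (local maximum); x = 4 (local minimum)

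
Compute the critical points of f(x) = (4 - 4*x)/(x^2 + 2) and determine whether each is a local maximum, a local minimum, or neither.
f'(x) = 4*(-x^2 + 2*x*(x - 1) - 2)/(x^2 + 2)^2

Solve f'(x) = 0:
  f'(x) = 4*(x^2 - 2*x - 2)/(x^2 + 2)^2; the denominator is positive wherever f is defined, so f'(x) = 0 ⇔ 4*x^2 - 8*x - 8 = 0.
  Factor: 4*x^2 - 8*x - 8 = 4*(x^2 - 2*x - 2); x^2 - 2*x - 2 = 0 has no rational roots; quadratic formula: x = (2 ± √12)/2.
  ⇒ x = 1 - sqrt(3) ≈ -0.7321, 1 + sqrt(3) ≈ 2.7321

f''(x) = 8*(4*x^2*(1 - x) + (3*x - 1)*(x^2 + 2))/(x^2 + 2)^3
Second-derivative test at each critical point:
  f''(-0.7321) = -2.1547 < 0 → local maximum
  f''(2.7321) = 0.1547 > 0 → local minimum

Critical points: x = 1 - sqrt(3) ≈ -0.7321 (local maximum); x = 1 + sqrt(3) ≈ 2.7321 (local minimum)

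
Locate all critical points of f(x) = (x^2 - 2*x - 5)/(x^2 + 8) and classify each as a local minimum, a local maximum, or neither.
f'(x) = 2*(x^2 + 13*x - 8)/(x^4 + 16*x^2 + 64)

Solve f'(x) = 0:
  f'(x) = 2*(x^2 + 13*x - 8)/(x^2 + 8)^2; the denominator is positive wherever f is defined, so f'(x) = 0 ⇔ 2*x^2 + 26*x - 16 = 0.
  Factor: 2*x^2 + 26*x - 16 = 2*(x^2 + 13*x - 8); x^2 + 13*x - 8 = 0 has no rational roots; quadratic formula: x = (-13 ± √201)/2.
  ⇒ x = -sqrt(201)/2 - 13/2 ≈ -13.5887, -13/2 + sqrt(201)/2 ≈ 0.5887

f''(x) = 2*(-2*x^3 - 39*x^2 + 48*x + 104)/(x^6 + 24*x^4 + 192*x^2 + 512)
Second-derivative test at each critical point:
  f''(-13.5887) = -0.0008 < 0 → local maximum
  f''(0.5887) = 0.4070 > 0 → local minimum

Critical points: x = -sqrt(201)/2 - 13/2 ≈ -13.5887 (local maximum); x = -13/2 + sqrt(201)/2 ≈ 0.5887 (local minimum)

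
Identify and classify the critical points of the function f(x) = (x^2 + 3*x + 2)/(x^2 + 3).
f'(x) = (-3*x^2 + 2*x + 9)/(x^4 + 6*x^2 + 9)

Solve f'(x) = 0:
  f'(x) = -(3*x^2 - 2*x - 9)/(x^2 + 3)^2; the denominator is positive wherever f is defined, so f'(x) = 0 ⇔ -3*x^2 + 2*x + 9 = 0.
  3*x^2 - 2*x - 9 = 0 has no rational roots; quadratic formula: x = (2 ± √112)/6.
  ⇒ x = 1/3 - 2*sqrt(7)/3 ≈ -1.4305, 1/3 + 2*sqrt(7)/3 ≈ 2.0972

f''(x) = 6*(x^3 - x^2 - 9*x + 1)/(x^6 + 9*x^4 + 27*x^2 + 27)
Second-derivative test at each critical point:
  f''(-1.4305) = 0.4156 > 0 → local minimum
  f''(2.0972) = -0.1934 < 0 → local maximum

Critical points: x = 1/3 - 2*sqrt(7)/3 ≈ -1.4305 (local minimum); x = 1/3 + 2*sqrt(7)/3 ≈ 2.0972 (local maximum)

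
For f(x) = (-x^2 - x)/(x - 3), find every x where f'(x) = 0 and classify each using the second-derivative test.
f'(x) = (-x^2 + 6*x + 3)/(x^2 - 6*x + 9)

Solve f'(x) = 0:
  f'(x) = -(x^2 - 6*x - 3)/(x - 3)^2; the denominator is positive wherever f is defined, so f'(x) = 0 ⇔ -x^2 + 6*x + 3 = 0.
  x^2 - 6*x - 3 = 0 has no rational roots; quadratic formula: x = (6 ± √48)/2.
  ⇒ x = 3 - 2*sqrt(3) ≈ -0.4641, 3 + 2*sqrt(3) ≈ 6.4641

f''(x) = -24/(x^3 - 9*x^2 + 27*x - 27)
Second-derivative test at each critical point:
  f''(-0.4641) = 0.5774 > 0 → local minimum
  f''(6.4641) = -0.5774 < 0 → local maximum

Critical points: x = 3 - 2*sqrt(3) ≈ -0.4641 (local minimum); x = 3 + 2*sqrt(3) ≈ 6.4641 (local maximum)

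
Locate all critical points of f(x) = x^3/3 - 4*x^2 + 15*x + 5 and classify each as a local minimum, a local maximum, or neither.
f'(x) = x^2 - 8*x + 15

Solve f'(x) = 0:
  Factor: x^2 - 8*x + 15 = (x - 5)*(x - 3) = 0.
  ⇒ x = 3, 5

f''(x) = 2*x - 8
Second-derivative test at each critical point:
  f''(3) = -2 < 0 → local maximum
  f''(5) = 2 > 0 → local minimum

Critical points: x = 3 (local maximum); x = 5 (local minimum)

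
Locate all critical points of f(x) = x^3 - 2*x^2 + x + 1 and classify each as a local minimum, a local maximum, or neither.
f'(x) = 3*x^2 - 4*x + 1

Solve f'(x) = 0:
  Factor: 3*x^2 - 4*x + 1 = (x - 1)*(3*x - 1) = 0.
  ⇒ x = 1/3, 1

f''(x) = 6*x - 4
Second-derivative test at each critical point:
  f''(1/3) = -2 < 0 → local maximum
  f''(1) = 2 > 0 → local minimum

Critical points: x = 1/3 (local maximum); x = 1 (local minimum)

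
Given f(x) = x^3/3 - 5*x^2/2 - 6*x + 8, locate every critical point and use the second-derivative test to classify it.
f'(x) = x^2 - 5*x - 6

Solve f'(x) = 0:
  Factor: x^2 - 5*x - 6 = (x - 6)*(x + 1) = 0.
  ⇒ x = -1, 6

f''(x) = 2*x - 5
Second-derivative test at each critical point:
  f''(-1) = -7 < 0 → local maximum
  f''(6) = 7 > 0 → local minimum

Critical points: x = -1 (local maximum); x = 6 (local minimum)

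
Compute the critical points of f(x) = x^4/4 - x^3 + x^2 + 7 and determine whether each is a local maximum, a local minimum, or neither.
f'(x) = x*(x^2 - 3*x + 2)

Solve f'(x) = 0:
  Factor: x^3 - 3*x^2 + 2*x = x*(x - 2)*(x - 1) = 0.
  ⇒ x = 0, 1, 2

f''(x) = 3*x^2 - 6*x + 2
Second-derivative test at each critical point:
  f''(0) = 2 > 0 → local minimum
  f''(1) = -1 < 0 → local maximum
  f''(2) = 2 > 0 → local minimum

Critical points: x = 0 (local minimum); x = 1 (local maximum); x = 2 (local minimum)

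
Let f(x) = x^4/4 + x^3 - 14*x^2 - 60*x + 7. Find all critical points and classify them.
f'(x) = x^3 + 3*x^2 - 28*x - 60

Solve f'(x) = 0:
  Factor: x^3 + 3*x^2 - 28*x - 60 = (x - 5)*(x + 2)*(x + 6) = 0.
  ⇒ x = -6, -2, 5

f''(x) = 3*x^2 + 6*x - 28
Second-derivative test at each critical point:
  f''(-6) = 44 > 0 → local minimum
  f''(-2) = -28 < 0 → local maximum
  f''(5) = 77 > 0 → local minimum

Critical points: x = -6 (local minimum); x = -2 (local maximum); x = 5 (local minimum)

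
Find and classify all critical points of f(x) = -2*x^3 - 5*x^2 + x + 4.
f'(x) = -6*x^2 - 10*x + 1

Solve f'(x) = 0:
  6*x^2 + 10*x - 1 = 0 has no rational roots; quadratic formula: x = (-10 ± √124)/12.
  ⇒ x = -sqrt(31)/6 - 5/6 ≈ -1.7613, -5/6 + sqrt(31)/6 ≈ 0.0946

f''(x) = -12*x - 10
Second-derivative test at each critical point:
  f''(-1.7613) = 11.1355 > 0 → local minimum
  f''(0.0946) = -11.1355 < 0 → local maximum

Critical points: x = -sqrt(31)/6 - 5/6 ≈ -1.7613 (local minimum); x = -5/6 + sqrt(31)/6 ≈ 0.0946 (local maximum)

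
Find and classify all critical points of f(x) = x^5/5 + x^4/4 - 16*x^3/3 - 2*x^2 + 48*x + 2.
f'(x) = x^4 + x^3 - 16*x^2 - 4*x + 48

Solve f'(x) = 0:
  Factor: x^4 + x^3 - 16*x^2 - 4*x + 48 = (x - 3)*(x - 2)*(x + 2)*(x + 4) = 0.
  ⇒ x = -4, -2, 2, 3

f''(x) = 4*x^3 + 3*x^2 - 32*x - 4
Second-derivative test at each critical point:
  f''(-4) = -84 < 0 → local maximum
  f''(-2) = 40 > 0 → local minimum
  f''(2) = -24 < 0 → local maximum
  f''(3) = 35 > 0 → local minimum

Critical points: x = -4 (local maximum); x = -2 (local minimum); x = 2 (local maximum); x = 3 (local minimum)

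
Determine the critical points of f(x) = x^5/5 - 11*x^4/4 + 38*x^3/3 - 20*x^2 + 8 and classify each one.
f'(x) = x*(x^3 - 11*x^2 + 38*x - 40)

Solve f'(x) = 0:
  Factor: x^4 - 11*x^3 + 38*x^2 - 40*x = x*(x - 5)*(x - 4)*(x - 2) = 0.
  ⇒ x = 0, 2, 4, 5

f''(x) = 4*x^3 - 33*x^2 + 76*x - 40
Second-derivative test at each critical point:
  f''(0) = -40 < 0 → local maximum
  f''(2) = 12 > 0 → local minimum
  f''(4) = -8 < 0 → local maximum
  f''(5) = 15 > 0 → local minimum

Critical points: x = 0 (local maximum); x = 2 (local minimum); x = 4 (local maximum); x = 5 (local minimum)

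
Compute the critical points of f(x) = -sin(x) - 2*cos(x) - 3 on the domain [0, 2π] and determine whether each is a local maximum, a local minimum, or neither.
f'(x) = 2*sin(x) - cos(x)

Solve f'(x) = 0 on [0, 2π]:
  f'(x) = 0 ⇔ -cos(x) = -2*sin(x) ⇔ tan(x) = 1/2, i.e. x = arctan(1/2) + nπ; keep the solutions lying in [0, 2π].
  ⇒ x = atan(1/2) ≈ 0.4636, atan(1/2) + pi ≈ 3.6052

f''(x) = sin(x) + 2*cos(x)
Second-derivative test at each critical point:
  f''(0.4636) = 2.2361 > 0 → local minimum
  f''(3.6052) = -2.2361 < 0 → local maximum

Critical points: x = atan(1/2) ≈ 0.4636 (local minimum); x = atan(1/2) + pi ≈ 3.6052 (local maximum)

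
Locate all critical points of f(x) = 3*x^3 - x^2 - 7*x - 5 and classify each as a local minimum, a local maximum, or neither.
f'(x) = 9*x^2 - 2*x - 7

Solve f'(x) = 0:
  Factor: 9*x^2 - 2*x - 7 = (x - 1)*(9*x + 7) = 0.
  ⇒ x = -7/9, 1

f''(x) = 18*x - 2
Second-derivative test at each critical point:
  f''(-7/9) = -16 < 0 → local maximum
  f''(1) = 16 > 0 → local minimum

Critical points: x = -7/9 (local maximum); x = 1 (local minimum)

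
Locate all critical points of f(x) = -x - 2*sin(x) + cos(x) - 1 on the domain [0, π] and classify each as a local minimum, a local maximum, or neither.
f'(x) = -sin(x) - 2*cos(x) - 1

Solve f'(x) = 0 on [0, π]:
  f'(x) = 0 ⇔ -sin(x) - 2*cos(x) = 1. Write the left side as R·cos(x + φ) with R = √((-2)² + 1²) = sqrt(5), cos φ = -2*sqrt(5)/5, sin φ = sqrt(5)/5; then cos(x + φ) = sqrt(5)/5. Solve for x and keep the solutions lying in [0, π].
  ⇒ x = pi - atan(3/4) ≈ 2.4981

f''(x) = 2*sin(x) - cos(x)
Second-derivative test at each critical point:
  f''(2.4981) = 2 > 0 → local minimum

Critical points: x = pi - atan(3/4) ≈ 2.4981 (local minimum)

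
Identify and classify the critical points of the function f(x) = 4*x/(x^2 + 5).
f'(x) = 4*(5 - x^2)/(x^4 + 10*x^2 + 25)

Solve f'(x) = 0:
  f'(x) = -4*(x^2 - 5)/(x^2 + 5)^2; the denominator is positive wherever f is defined, so f'(x) = 0 ⇔ 20 - 4*x^2 = 0.
  Factor: 20 - 4*x^2 = -4*(x^2 - 5); x^2 - 5 = 0 has no rational roots; quadratic formula: x = (0 ± √20)/2.
  ⇒ x = -sqrt(5) ≈ -2.2361, sqrt(5) ≈ 2.2361

f''(x) = 8*x*(x^2 - 15)/(x^2 + 5)^3
Second-derivative test at each critical point:
  f''(-2.2361) = 0.1789 > 0 → local minimum
  f''(2.2361) = -0.1789 < 0 → local maximum

Critical points: x = -sqrt(5) ≈ -2.2361 (local minimum); x = sqrt(5) ≈ 2.2361 (local maximum)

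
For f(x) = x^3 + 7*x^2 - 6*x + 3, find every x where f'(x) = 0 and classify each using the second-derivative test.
f'(x) = 3*x^2 + 14*x - 6

Solve f'(x) = 0:
  3*x^2 + 14*x - 6 = 0 has no rational roots; quadratic formula: x = (-14 ± √268)/6.
  ⇒ x = -sqrt(67)/3 - 7/3 ≈ -5.0618, -7/3 + sqrt(67)/3 ≈ 0.3951

f''(x) = 6*x + 14
Second-derivative test at each critical point:
  f''(-5.0618) = -16.3707 < 0 → local maximum
  f''(0.3951) = 16.3707 > 0 → local minimum

Critical points: x = -sqrt(67)/3 - 7/3 ≈ -5.0618 (local maximum); x = -7/3 + sqrt(67)/3 ≈ 0.3951 (local minimum)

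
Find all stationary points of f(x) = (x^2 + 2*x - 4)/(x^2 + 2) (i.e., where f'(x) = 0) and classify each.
f'(x) = 2*(-x^2 + 6*x + 2)/(x^4 + 4*x^2 + 4)

Solve f'(x) = 0:
  f'(x) = -2*(x^2 - 6*x - 2)/(x^2 + 2)^2; the denominator is positive wherever f is defined, so f'(x) = 0 ⇔ -2*x^2 + 12*x + 4 = 0.
  Factor: -2*x^2 + 12*x + 4 = -2*(x^2 - 6*x - 2); x^2 - 6*x - 2 = 0 has no rational roots; quadratic formula: x = (6 ± √44)/2.
  ⇒ x = 3 - sqrt(11) ≈ -0.3166, 3 + sqrt(11) ≈ 6.3166

f''(x) = 4*(x^3 - 9*x^2 - 6*x + 6)/(x^6 + 6*x^4 + 12*x^2 + 8)
Second-derivative test at each critical point:
  f''(-0.3166) = 3.0076 > 0 → local minimum
  f''(6.3166) = -0.0076 < 0 → local maximum

Critical points: x = 3 - sqrt(11) ≈ -0.3166 (local minimum); x = 3 + sqrt(11) ≈ 6.3166 (local maximum)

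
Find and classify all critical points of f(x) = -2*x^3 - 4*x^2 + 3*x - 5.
f'(x) = -6*x^2 - 8*x + 3

Solve f'(x) = 0:
  6*x^2 + 8*x - 3 = 0 has no rational roots; quadratic formula: x = (-8 ± √136)/12.
  ⇒ x = -sqrt(34)/6 - 2/3 ≈ -1.6385, -2/3 + sqrt(34)/6 ≈ 0.3052

f''(x) = -12*x - 8
Second-derivative test at each critical point:
  f''(-1.6385) = 11.6619 > 0 → local minimum
  f''(0.3052) = -11.6619 < 0 → local maximum

Critical points: x = -sqrt(34)/6 - 2/3 ≈ -1.6385 (local minimum); x = -2/3 + sqrt(34)/6 ≈ 0.3052 (local maximum)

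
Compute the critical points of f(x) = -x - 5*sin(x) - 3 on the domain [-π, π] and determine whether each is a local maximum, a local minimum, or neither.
f'(x) = -5*cos(x) - 1

Solve f'(x) = 0 on [-π, π]:
  f'(x) = 0 ⇔ cos(x) = -1/5, i.e. x = ±arccos(-1/5) + 2nπ; keep the solutions lying in [-π, π].
  ⇒ x = -acos(-1/5) ≈ -1.7722, acos(-1/5) ≈ 1.7722

f''(x) = 5*sin(x)
Second-derivative test at each critical point:
  f''(-1.7722) = -4.8990 < 0 → local maximum
  f''(1.7722) = 4.8990 > 0 → local minimum

Critical points: x = -acos(-1/5) ≈ -1.7722 (local maximum); x = acos(-1/5) ≈ 1.7722 (local minimum)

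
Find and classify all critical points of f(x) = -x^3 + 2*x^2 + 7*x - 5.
f'(x) = -3*x^2 + 4*x + 7

Solve f'(x) = 0:
  Factor: -3*x^2 + 4*x + 7 = -(x + 1)*(3*x - 7) = 0.
  ⇒ x = -1, 7/3

f''(x) = 4 - 6*x
Second-derivative test at each critical point:
  f''(-1) = 10 > 0 → local minimum
  f''(7/3) = -10 < 0 → local maximum

Critical points: x = -1 (local minimum); x = 7/3 (local maximum)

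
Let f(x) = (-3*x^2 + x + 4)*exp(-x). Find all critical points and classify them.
f'(x) = (3*x^2 - 7*x - 3)*exp(-x)

Solve f'(x) = 0:
  f'(x) = (3*x^2 - 7*x - 3)·exp(-x) and exp(-x) > 0 for every x, so f'(x) = 0 ⇔ 3*x^2 - 7*x - 3 = 0.
  3*x^2 - 7*x - 3 = 0 has no rational roots; quadratic formula: x = (7 ± √85)/6.
  ⇒ x = 7/6 - sqrt(85)/6 ≈ -0.3699, 7/6 + sqrt(85)/6 ≈ 2.7033

f''(x) = (-3*x^2 + 13*x - 4)*exp(-x)
Second-derivative test at each critical point:
  f''(-0.3699) = -13.3464 < 0 → local maximum
  f''(2.7033) = 0.6176 > 0 → local minimum

Critical points: x = 7/6 - sqrt(85)/6 ≈ -0.3699 (local maximum); x = 7/6 + sqrt(85)/6 ≈ 2.7033 (local minimum)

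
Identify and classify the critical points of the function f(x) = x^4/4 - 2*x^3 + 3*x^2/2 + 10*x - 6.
f'(x) = x^3 - 6*x^2 + 3*x + 10

Solve f'(x) = 0:
  Factor: x^3 - 6*x^2 + 3*x + 10 = (x - 5)*(x - 2)*(x + 1) = 0.
  ⇒ x = -1, 2, 5

f''(x) = 3*x^2 - 12*x + 3
Second-derivative test at each critical point:
  f''(-1) = 18 > 0 → local minimum
  f''(2) = -9 < 0 → local maximum
  f''(5) = 18 > 0 → local minimum

Critical points: x = -1 (local minimum); x = 2 (local maximum); x = 5 (local minimum)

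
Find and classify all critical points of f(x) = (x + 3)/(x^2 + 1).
f'(x) = (x^2 - 2*x*(x + 3) + 1)/(x^2 + 1)^2

Solve f'(x) = 0:
  f'(x) = -(x^2 + 6*x - 1)/(x^2 + 1)^2; the denominator is positive wherever f is defined, so f'(x) = 0 ⇔ -x^2 - 6*x + 1 = 0.
  x^2 + 6*x - 1 = 0 has no rational roots; quadratic formula: x = (-6 ± √40)/2.
  ⇒ x = -sqrt(10) - 3 ≈ -6.1623, -3 + sqrt(10) ≈ 0.1623

f''(x) = 2*(4*x^2*(x + 3) - 3*(x + 1)*(x^2 + 1))/(x^2 + 1)^3
Second-derivative test at each critical point:
  f''(-6.1623) = 0.0042 > 0 → local minimum
  f''(0.1623) = -6.0042 < 0 → local maximum

Critical points: x = -sqrt(10) - 3 ≈ -6.1623 (local minimum); x = -3 + sqrt(10) ≈ 0.1623 (local maximum)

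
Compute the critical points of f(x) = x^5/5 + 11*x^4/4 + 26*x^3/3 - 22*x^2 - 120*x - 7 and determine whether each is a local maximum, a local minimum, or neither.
f'(x) = x^4 + 11*x^3 + 26*x^2 - 44*x - 120

Solve f'(x) = 0:
  Factor: x^4 + 11*x^3 + 26*x^2 - 44*x - 120 = (x - 2)*(x + 2)*(x + 5)*(x + 6) = 0.
  ⇒ x = -6, -5, -2, 2

f''(x) = 4*x^3 + 33*x^2 + 52*x - 44
Second-derivative test at each critical point:
  f''(-6) = -32 < 0 → local maximum
  f''(-5) = 21 > 0 → local minimum
  f''(-2) = -48 < 0 → local maximum
  f''(2) = 224 > 0 → local minimum

Critical points: x = -6 (local maximum); x = -5 (local minimum); x = -2 (local maximum); x = 2 (local minimum)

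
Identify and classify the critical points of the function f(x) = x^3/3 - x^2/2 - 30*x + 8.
f'(x) = x^2 - x - 30

Solve f'(x) = 0:
  Factor: x^2 - x - 30 = (x - 6)*(x + 5) = 0.
  ⇒ x = -5, 6

f''(x) = 2*x - 1
Second-derivative test at each critical point:
  f''(-5) = -11 < 0 → local maximum
  f''(6) = 11 > 0 → local minimum

Critical points: x = -5 (local maximum); x = 6 (local minimum)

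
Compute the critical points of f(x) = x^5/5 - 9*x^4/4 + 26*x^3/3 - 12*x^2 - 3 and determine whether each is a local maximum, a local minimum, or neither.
f'(x) = x*(x^3 - 9*x^2 + 26*x - 24)

Solve f'(x) = 0:
  Factor: x^4 - 9*x^3 + 26*x^2 - 24*x = x*(x - 4)*(x - 3)*(x - 2) = 0.
  ⇒ x = 0, 2, 3, 4

f''(x) = 4*x^3 - 27*x^2 + 52*x - 24
Second-derivative test at each critical point:
  f''(0) = -24 < 0 → local maximum
  f''(2) = 4 > 0 → local minimum
  f''(3) = -3 < 0 → local maximum
  f''(4) = 8 > 0 → local minimum

Critical points: x = 0 (local maximum); x = 2 (local minimum); x = 3 (local maximum); x = 4 (local minimum)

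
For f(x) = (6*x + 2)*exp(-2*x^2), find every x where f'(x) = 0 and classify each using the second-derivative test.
f'(x) = 2*(-4*x*(3*x + 1) + 3)*exp(-2*x^2)

Solve f'(x) = 0:
  f'(x) = (-24*x^2 - 8*x + 6)·exp(-2*x^2) and exp(-2*x^2) > 0 for every x, so f'(x) = 0 ⇔ -24*x^2 - 8*x + 6 = 0.
  Factor: -24*x^2 - 8*x + 6 = -2*(12*x^2 + 4*x - 3); 12*x^2 + 4*x - 3 = 0 has no rational roots; quadratic formula: x = (-4 ± √160)/24.
  ⇒ x = -sqrt(10)/6 - 1/6 ≈ -0.6937, -1/6 + sqrt(10)/6 ≈ 0.3604

f''(x) = 8*(4*x^2*(3*x + 1) - 9*x - 1)*exp(-2*x^2)
Second-derivative test at each critical point:
  f''(-0.6937) = 9.6626 > 0 → local minimum
  f''(0.3604) = -19.5112 < 0 → local maximum

Critical points: x = -sqrt(10)/6 - 1/6 ≈ -0.6937 (local minimum); x = -1/6 + sqrt(10)/6 ≈ 0.3604 (local maximum)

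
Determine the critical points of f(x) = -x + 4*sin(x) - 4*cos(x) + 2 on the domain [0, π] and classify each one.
f'(x) = 4*sqrt(2)*sin(x + pi/4) - 1

Solve f'(x) = 0 on [0, π]:
  f'(x) = 0 ⇔ 4*sin(x) + 4*cos(x) = 1. Write the left side as R·cos(x + φ) with R = √(4² + (-4)²) = 4*sqrt(2), cos φ = sqrt(2)/2, sin φ = -sqrt(2)/2; then cos(x + φ) = sqrt(2)/8. Solve for x and keep the solutions lying in [0, π].
  ⇒ x = atan((1 + sqrt(31))/(1 - sqrt(31))) + pi ≈ 2.1785

f''(x) = 4*sqrt(2)*cos(x + pi/4)
Second-derivative test at each critical point:
  f''(2.1785) = -5.5678 < 0 → local maximum

Critical points: x = atan((1 + sqrt(31))/(1 - sqrt(31))) + pi ≈ 2.1785 (local maximum)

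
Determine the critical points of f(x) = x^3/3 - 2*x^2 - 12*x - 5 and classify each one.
f'(x) = x^2 - 4*x - 12

Solve f'(x) = 0:
  Factor: x^2 - 4*x - 12 = (x - 6)*(x + 2) = 0.
  ⇒ x = -2, 6

f''(x) = 2*x - 4
Second-derivative test at each critical point:
  f''(-2) = -8 < 0 → local maximum
  f''(6) = 8 > 0 → local minimum

Critical points: x = -2 (local maximum); x = 6 (local minimum)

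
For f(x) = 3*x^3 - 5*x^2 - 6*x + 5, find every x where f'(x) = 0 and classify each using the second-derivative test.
f'(x) = 9*x^2 - 10*x - 6

Solve f'(x) = 0:
  9*x^2 - 10*x - 6 = 0 has no rational roots; quadratic formula: x = (10 ± √316)/18.
  ⇒ x = 5/9 - sqrt(79)/9 ≈ -0.4320, 5/9 + sqrt(79)/9 ≈ 1.5431

f''(x) = 18*x - 10
Second-derivative test at each critical point:
  f''(-0.4320) = -17.7764 < 0 → local maximum
  f''(1.5431) = 17.7764 > 0 → local minimum

Critical points: x = 5/9 - sqrt(79)/9 ≈ -0.4320 (local maximum); x = 5/9 + sqrt(79)/9 ≈ 1.5431 (local minimum)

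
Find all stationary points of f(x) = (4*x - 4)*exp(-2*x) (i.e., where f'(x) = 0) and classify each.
f'(x) = 4*(3 - 2*x)*exp(-2*x)

Solve f'(x) = 0:
  f'(x) = (12 - 8*x)·exp(-2*x) and exp(-2*x) > 0 for every x, so f'(x) = 0 ⇔ 12 - 8*x = 0.
  Factor: 12 - 8*x = -4*(2*x - 3) = 0.
  ⇒ x = 3/2

f''(x) = 16*(x - 2)*exp(-2*x)
Second-derivative test at each critical point:
  f''(3/2) = -0.3983 < 0 → local maximum

Critical points: x = 3/2 (local maximum)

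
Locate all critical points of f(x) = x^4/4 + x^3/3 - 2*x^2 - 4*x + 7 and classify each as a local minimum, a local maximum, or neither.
f'(x) = x^3 + x^2 - 4*x - 4

Solve f'(x) = 0:
  Factor: x^3 + x^2 - 4*x - 4 = (x - 2)*(x + 1)*(x + 2) = 0.
  ⇒ x = -2, -1, 2

f''(x) = 3*x^2 + 2*x - 4
Second-derivative test at each critical point:
  f''(-2) = 4 > 0 → local minimum
  f''(-1) = -3 < 0 → local maximum
  f''(2) = 12 > 0 → local minimum

Critical points: x = -2 (local minimum); x = -1 (local maximum); x = 2 (local minimum)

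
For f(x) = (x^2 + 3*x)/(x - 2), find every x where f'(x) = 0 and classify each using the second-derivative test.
f'(x) = (x^2 - 4*x - 6)/(x^2 - 4*x + 4)

Solve f'(x) = 0:
  f'(x) = (x^2 - 4*x - 6)/(x - 2)^2; the denominator is positive wherever f is defined, so f'(x) = 0 ⇔ x^2 - 4*x - 6 = 0.
  x^2 - 4*x - 6 = 0 has no rational roots; quadratic formula: x = (4 ± √40)/2.
  ⇒ x = 2 - sqrt(10) ≈ -1.1623, 2 + sqrt(10) ≈ 5.1623

f''(x) = 20/(x^3 - 6*x^2 + 12*x - 8)
Second-derivative test at each critical point:
  f''(-1.1623) = -0.6325 < 0 → local maximum
  f''(5.1623) = 0.6325 > 0 → local minimum

Critical points: x = 2 - sqrt(10) ≈ -1.1623 (local maximum); x = 2 + sqrt(10) ≈ 5.1623 (local minimum)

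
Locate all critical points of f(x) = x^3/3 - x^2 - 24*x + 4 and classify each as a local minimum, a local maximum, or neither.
f'(x) = x^2 - 2*x - 24

Solve f'(x) = 0:
  Factor: x^2 - 2*x - 24 = (x - 6)*(x + 4) = 0.
  ⇒ x = -4, 6

f''(x) = 2*x - 2
Second-derivative test at each critical point:
  f''(-4) = -10 < 0 → local maximum
  f''(6) = 10 > 0 → local minimum

Critical points: x = -4 (local maximum); x = 6 (local minimum)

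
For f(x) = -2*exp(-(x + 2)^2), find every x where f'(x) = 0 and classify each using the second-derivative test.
f'(x) = 4*(x + 2)*exp(-(x + 2)^2)

Solve f'(x) = 0:
  f'(x) = (4*x + 8)·exp(-(x + 2)^2) and exp(-(x + 2)^2) > 0 for every x, so f'(x) = 0 ⇔ 4*x + 8 = 0.
  Factor: 4*x + 8 = 4*(x + 2) = 0.
  ⇒ x = -2

f''(x) = 4*(1 - 2*(x + 2)^2)*exp(-(x + 2)^2)
Second-derivative test at each critical point:
  f''(-2) = 4 > 0 → local minimum

Critical points: x = -2 (local minimum)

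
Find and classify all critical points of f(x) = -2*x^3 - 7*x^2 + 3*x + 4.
f'(x) = -6*x^2 - 14*x + 3

Solve f'(x) = 0:
  6*x^2 + 14*x - 3 = 0 has no rational roots; quadratic formula: x = (-14 ± √268)/12.
  ⇒ x = -sqrt(67)/6 - 7/6 ≈ -2.5309, -7/6 + sqrt(67)/6 ≈ 0.1976

f''(x) = -12*x - 14
Second-derivative test at each critical point:
  f''(-2.5309) = 16.3707 > 0 → local minimum
  f''(0.1976) = -16.3707 < 0 → local maximum

Critical points: x = -sqrt(67)/6 - 7/6 ≈ -2.5309 (local minimum); x = -7/6 + sqrt(67)/6 ≈ 0.1976 (local maximum)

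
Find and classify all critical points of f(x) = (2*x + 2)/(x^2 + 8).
f'(x) = 2*(x^2 - 2*x*(x + 1) + 8)/(x^2 + 8)^2

Solve f'(x) = 0:
  f'(x) = -2*(x - 2)*(x + 4)/(x^2 + 8)^2; the denominator is positive wherever f is defined, so f'(x) = 0 ⇔ -2*x^2 - 4*x + 16 = 0.
  Factor: -2*x^2 - 4*x + 16 = -2*(x - 2)*(x + 4) = 0.
  ⇒ x = -4, 2

f''(x) = 4*(4*x^2*(x + 1) - (3*x + 1)*(x^2 + 8))/(x^2 + 8)^3
Second-derivative test at each critical point:
  f''(-4) = 1/48 > 0 → local minimum
  f''(2) = -1/12 < 0 → local maximum

Critical points: x = -4 (local minimum); x = 2 (local maximum)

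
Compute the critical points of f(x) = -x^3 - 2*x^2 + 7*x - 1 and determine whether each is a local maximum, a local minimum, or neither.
f'(x) = -3*x^2 - 4*x + 7

Solve f'(x) = 0:
  Factor: -3*x^2 - 4*x + 7 = -(x - 1)*(3*x + 7) = 0.
  ⇒ x = -7/3, 1

f''(x) = -6*x - 4
Second-derivative test at each critical point:
  f''(-7/3) = 10 > 0 → local minimum
  f''(1) = -10 < 0 → local maximum

Critical points: x = -7/3 (local minimum); x = 1 (local maximum)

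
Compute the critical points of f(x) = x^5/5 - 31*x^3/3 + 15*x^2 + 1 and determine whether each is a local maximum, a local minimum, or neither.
f'(x) = x*(x^3 - 31*x + 30)

Solve f'(x) = 0:
  Factor: x^4 - 31*x^2 + 30*x = x*(x - 5)*(x - 1)*(x + 6) = 0.
  ⇒ x = -6, 0, 1, 5

f''(x) = 4*x^3 - 62*x + 30
Second-derivative test at each critical point:
  f''(-6) = -462 < 0 → local maximum
  f''(0) = 30 > 0 → local minimum
  f''(1) = -28 < 0 → local maximum
  f''(5) = 220 > 0 → local minimum

Critical points: x = -6 (local maximum); x = 0 (local minimum); x = 1 (local maximum); x = 5 (local minimum)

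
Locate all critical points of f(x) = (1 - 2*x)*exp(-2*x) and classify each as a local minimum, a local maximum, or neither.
f'(x) = 4*(x - 1)*exp(-2*x)

Solve f'(x) = 0:
  f'(x) = (4*x - 4)·exp(-2*x) and exp(-2*x) > 0 for every x, so f'(x) = 0 ⇔ 4*x - 4 = 0.
  Factor: 4*x - 4 = 4*(x - 1) = 0.
  ⇒ x = 1

f''(x) = 4*(3 - 2*x)*exp(-2*x)
Second-derivative test at each critical point:
  f''(1) = 0.5413 > 0 → local minimum

Critical points: x = 1 (local minimum)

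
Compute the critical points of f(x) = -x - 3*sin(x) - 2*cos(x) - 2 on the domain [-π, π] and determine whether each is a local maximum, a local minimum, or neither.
f'(x) = 2*sin(x) - 3*cos(x) - 1

Solve f'(x) = 0 on [-π, π]:
  f'(x) = 0 ⇔ 2*sin(x) - 3*cos(x) = 1. Write the left side as R·cos(x + φ) with R = √((-3)² + (-2)²) = sqrt(13), cos φ = -3*sqrt(13)/13, sin φ = -2*sqrt(13)/13; then cos(x + φ) = sqrt(13)/13. Solve for x and keep the solutions lying in [-π, π].
  ⇒ x = -pi + atan((2 - 6*sqrt(3))/(-4*sqrt(3) - 3)) ≈ -2.4398, atan((2 + 6*sqrt(3))/(-3 + 4*sqrt(3))) ≈ 1.2638

f''(x) = 3*sin(x) + 2*cos(x)
Second-derivative test at each critical point:
  f''(-2.4398) = -3.4641 < 0 → local maximum
  f''(1.2638) = 3.4641 > 0 → local minimum

Critical points: x = -pi + atan((2 - 6*sqrt(3))/(-4*sqrt(3) - 3)) ≈ -2.4398 (local maximum); x = atan((2 + 6*sqrt(3))/(-3 + 4*sqrt(3))) ≈ 1.2638 (local minimum)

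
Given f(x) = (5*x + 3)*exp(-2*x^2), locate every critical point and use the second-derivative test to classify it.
f'(x) = (-4*x*(5*x + 3) + 5)*exp(-2*x^2)

Solve f'(x) = 0:
  f'(x) = (-20*x^2 - 12*x + 5)·exp(-2*x^2) and exp(-2*x^2) > 0 for every x, so f'(x) = 0 ⇔ -20*x^2 - 12*x + 5 = 0.
  20*x^2 + 12*x - 5 = 0 has no rational roots; quadratic formula: x = (-12 ± √544)/40.
  ⇒ x = -sqrt(34)/10 - 3/10 ≈ -0.8831, -3/10 + sqrt(34)/10 ≈ 0.2831

f''(x) = 4*(4*x^2*(5*x + 3) - 15*x - 3)*exp(-2*x^2)
Second-derivative test at each critical point:
  f''(-0.8831) = 4.9026 > 0 → local minimum
  f''(0.2831) = -19.8696 < 0 → local maximum

Critical points: x = -sqrt(34)/10 - 3/10 ≈ -0.8831 (local minimum); x = -3/10 + sqrt(34)/10 ≈ 0.2831 (local maximum)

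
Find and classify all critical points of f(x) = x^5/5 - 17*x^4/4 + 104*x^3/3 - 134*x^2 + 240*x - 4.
f'(x) = x^4 - 17*x^3 + 104*x^2 - 268*x + 240

Solve f'(x) = 0:
  Factor: x^4 - 17*x^3 + 104*x^2 - 268*x + 240 = (x - 6)*(x - 5)*(x - 4)*(x - 2) = 0.
  ⇒ x = 2, 4, 5, 6

f''(x) = 4*x^3 - 51*x^2 + 208*x - 268
Second-derivative test at each critical point:
  f''(2) = -24 < 0 → local maximum
  f''(4) = 4 > 0 → local minimum
  f''(5) = -3 < 0 → local maximum
  f''(6) = 8 > 0 → local minimum

Critical points: x = 2 (local maximum); x = 4 (local minimum); x = 5 (local maximum); x = 6 (local minimum)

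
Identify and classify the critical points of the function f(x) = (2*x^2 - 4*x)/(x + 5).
f'(x) = 2*(x^2 + 10*x - 10)/(x^2 + 10*x + 25)

Solve f'(x) = 0:
  f'(x) = 2*(x^2 + 10*x - 10)/(x + 5)^2; the denominator is positive wherever f is defined, so f'(x) = 0 ⇔ 2*x^2 + 20*x - 20 = 0.
  Factor: 2*x^2 + 20*x - 20 = 2*(x^2 + 10*x - 10); x^2 + 10*x - 10 = 0 has no rational roots; quadratic formula: x = (-10 ± √140)/2.
  ⇒ x = -sqrt(35) - 5 ≈ -10.9161, -5 + sqrt(35) ≈ 0.9161

f''(x) = 140/(x^3 + 15*x^2 + 75*x + 125)
Second-derivative test at each critical point:
  f''(-10.9161) = -0.6761 < 0 → local maximum
  f''(0.9161) = 0.6761 > 0 → local minimum

Critical points: x = -sqrt(35) - 5 ≈ -10.9161 (local maximum); x = -5 + sqrt(35) ≈ 0.9161 (local minimum)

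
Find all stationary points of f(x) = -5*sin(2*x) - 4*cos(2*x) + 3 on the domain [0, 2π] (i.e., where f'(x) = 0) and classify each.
f'(x) = 8*sin(2*x) - 10*cos(2*x)

Solve f'(x) = 0 on [0, 2π]:
  f'(x) = 0 ⇔ -5*cos(2*x) = -4*sin(2*x) ⇔ tan(2*x) = 5/4, i.e. 2*x = arctan(5/4) + nπ; keep the solutions lying in [0, 2π].
  ⇒ x = atan(5/4)/2 ≈ 0.4480, atan(5/4)/2 + pi/2 ≈ 2.0188, atan(5/4)/2 + pi ≈ 3.5896, atan(5/4)/2 + 3*pi/2 ≈ 5.1604

f''(x) = 20*sin(2*x) + 16*cos(2*x)
Second-derivative test at each critical point:
  f''(0.4480) = 25.6125 > 0 → local minimum
  f''(2.0188) = -25.6125 < 0 → local maximum
  f''(3.5896) = 25.6125 > 0 → local minimum
  f''(5.1604) = -25.6125 < 0 → local maximum

Critical points: x = atan(5/4)/2 ≈ 0.4480 (local minimum); x = atan(5/4)/2 + pi/2 ≈ 2.0188 (local maximum); x = atan(5/4)/2 + pi ≈ 3.5896 (local minimum); x = atan(5/4)/2 + 3*pi/2 ≈ 5.1604 (local maximum)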